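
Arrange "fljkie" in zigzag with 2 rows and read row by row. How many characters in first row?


Zigzag "fljkie" into 2 rows:
Placing characters:
  'f' => row 0
  'l' => row 1
  'j' => row 0
  'k' => row 1
  'i' => row 0
  'e' => row 1
Rows:
  Row 0: "fji"
  Row 1: "lke"
First row length: 3

3


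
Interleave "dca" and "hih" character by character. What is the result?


Interleaving "dca" and "hih":
  Position 0: 'd' from first, 'h' from second => "dh"
  Position 1: 'c' from first, 'i' from second => "ci"
  Position 2: 'a' from first, 'h' from second => "ah"
Result: dhciah

dhciah


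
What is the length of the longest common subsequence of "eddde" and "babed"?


LCS of "eddde" and "babed"
DP table:
           b    a    b    e    d
      0    0    0    0    0    0
  e   0    0    0    0    1    1
  d   0    0    0    0    1    2
  d   0    0    0    0    1    2
  d   0    0    0    0    1    2
  e   0    0    0    0    1    2
LCS length = dp[5][5] = 2

2


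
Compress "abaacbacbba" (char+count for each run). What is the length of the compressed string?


Input: abaacbacbba
Runs:
  'a' x 1 => "a1"
  'b' x 1 => "b1"
  'a' x 2 => "a2"
  'c' x 1 => "c1"
  'b' x 1 => "b1"
  'a' x 1 => "a1"
  'c' x 1 => "c1"
  'b' x 2 => "b2"
  'a' x 1 => "a1"
Compressed: "a1b1a2c1b1a1c1b2a1"
Compressed length: 18

18


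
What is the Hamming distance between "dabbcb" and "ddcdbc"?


Comparing "dabbcb" and "ddcdbc" position by position:
  Position 0: 'd' vs 'd' => same
  Position 1: 'a' vs 'd' => differ
  Position 2: 'b' vs 'c' => differ
  Position 3: 'b' vs 'd' => differ
  Position 4: 'c' vs 'b' => differ
  Position 5: 'b' vs 'c' => differ
Total differences (Hamming distance): 5

5


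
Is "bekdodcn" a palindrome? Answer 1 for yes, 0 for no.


Input: bekdodcn
Reversed: ncdodkeb
  Compare pos 0 ('b') with pos 7 ('n'): MISMATCH
  Compare pos 1 ('e') with pos 6 ('c'): MISMATCH
  Compare pos 2 ('k') with pos 5 ('d'): MISMATCH
  Compare pos 3 ('d') with pos 4 ('o'): MISMATCH
Result: not a palindrome

0


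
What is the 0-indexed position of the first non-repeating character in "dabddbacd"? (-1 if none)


Input: dabddbacd
Character frequencies:
  'a': 2
  'b': 2
  'c': 1
  'd': 4
Scanning left to right for freq == 1:
  Position 0 ('d'): freq=4, skip
  Position 1 ('a'): freq=2, skip
  Position 2 ('b'): freq=2, skip
  Position 3 ('d'): freq=4, skip
  Position 4 ('d'): freq=4, skip
  Position 5 ('b'): freq=2, skip
  Position 6 ('a'): freq=2, skip
  Position 7 ('c'): unique! => answer = 7

7


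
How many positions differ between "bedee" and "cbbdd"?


Comparing "bedee" and "cbbdd" position by position:
  Position 0: 'b' vs 'c' => DIFFER
  Position 1: 'e' vs 'b' => DIFFER
  Position 2: 'd' vs 'b' => DIFFER
  Position 3: 'e' vs 'd' => DIFFER
  Position 4: 'e' vs 'd' => DIFFER
Positions that differ: 5

5


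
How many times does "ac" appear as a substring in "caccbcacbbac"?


Searching for "ac" in "caccbcacbbac"
Scanning each position:
  Position 0: "ca" => no
  Position 1: "ac" => MATCH
  Position 2: "cc" => no
  Position 3: "cb" => no
  Position 4: "bc" => no
  Position 5: "ca" => no
  Position 6: "ac" => MATCH
  Position 7: "cb" => no
  Position 8: "bb" => no
  Position 9: "ba" => no
  Position 10: "ac" => MATCH
Total occurrences: 3

3


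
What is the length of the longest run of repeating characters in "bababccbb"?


Input: "bababccbb"
Scanning for longest run:
  Position 1 ('a'): new char, reset run to 1
  Position 2 ('b'): new char, reset run to 1
  Position 3 ('a'): new char, reset run to 1
  Position 4 ('b'): new char, reset run to 1
  Position 5 ('c'): new char, reset run to 1
  Position 6 ('c'): continues run of 'c', length=2
  Position 7 ('b'): new char, reset run to 1
  Position 8 ('b'): continues run of 'b', length=2
Longest run: 'c' with length 2

2


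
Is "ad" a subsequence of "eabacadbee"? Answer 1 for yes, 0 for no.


Check if "ad" is a subsequence of "eabacadbee"
Greedy scan:
  Position 0 ('e'): no match needed
  Position 1 ('a'): matches sub[0] = 'a'
  Position 2 ('b'): no match needed
  Position 3 ('a'): no match needed
  Position 4 ('c'): no match needed
  Position 5 ('a'): no match needed
  Position 6 ('d'): matches sub[1] = 'd'
  Position 7 ('b'): no match needed
  Position 8 ('e'): no match needed
  Position 9 ('e'): no match needed
All 2 characters matched => is a subsequence

1


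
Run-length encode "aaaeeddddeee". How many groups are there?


Input: aaaeeddddeee
Scanning for consecutive runs:
  Group 1: 'a' x 3 (positions 0-2)
  Group 2: 'e' x 2 (positions 3-4)
  Group 3: 'd' x 4 (positions 5-8)
  Group 4: 'e' x 3 (positions 9-11)
Total groups: 4

4


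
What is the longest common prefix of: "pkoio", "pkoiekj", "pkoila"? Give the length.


Words: pkoio, pkoiekj, pkoila
  Position 0: all 'p' => match
  Position 1: all 'k' => match
  Position 2: all 'o' => match
  Position 3: all 'i' => match
  Position 4: ('o', 'e', 'l') => mismatch, stop
LCP = "pkoi" (length 4)

4


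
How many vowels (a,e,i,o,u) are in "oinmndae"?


Input: oinmndae
Checking each character:
  'o' at position 0: vowel (running total: 1)
  'i' at position 1: vowel (running total: 2)
  'n' at position 2: consonant
  'm' at position 3: consonant
  'n' at position 4: consonant
  'd' at position 5: consonant
  'a' at position 6: vowel (running total: 3)
  'e' at position 7: vowel (running total: 4)
Total vowels: 4

4


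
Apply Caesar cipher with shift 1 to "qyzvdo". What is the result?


Caesar cipher: shift "qyzvdo" by 1
  'q' (pos 16) + 1 = pos 17 = 'r'
  'y' (pos 24) + 1 = pos 25 = 'z'
  'z' (pos 25) + 1 = pos 0 = 'a'
  'v' (pos 21) + 1 = pos 22 = 'w'
  'd' (pos 3) + 1 = pos 4 = 'e'
  'o' (pos 14) + 1 = pos 15 = 'p'
Result: rzawep

rzawep


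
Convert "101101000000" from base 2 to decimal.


Input: "101101000000" in base 2
Positional expansion:
  Digit '1' (value 1) x 2^11 = 2048
  Digit '0' (value 0) x 2^10 = 0
  Digit '1' (value 1) x 2^9 = 512
  Digit '1' (value 1) x 2^8 = 256
  Digit '0' (value 0) x 2^7 = 0
  Digit '1' (value 1) x 2^6 = 64
  Digit '0' (value 0) x 2^5 = 0
  Digit '0' (value 0) x 2^4 = 0
  Digit '0' (value 0) x 2^3 = 0
  Digit '0' (value 0) x 2^2 = 0
  Digit '0' (value 0) x 2^1 = 0
  Digit '0' (value 0) x 2^0 = 0
Sum = 2880

2880


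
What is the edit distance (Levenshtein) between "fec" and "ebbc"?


Computing edit distance: "fec" -> "ebbc"
DP table:
           e    b    b    c
      0    1    2    3    4
  f   1    1    2    3    4
  e   2    1    2    3    4
  c   3    2    2    3    3
Edit distance = dp[3][4] = 3

3


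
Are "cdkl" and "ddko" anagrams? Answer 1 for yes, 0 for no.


Strings: "cdkl", "ddko"
Sorted first:  cdkl
Sorted second: ddko
Differ at position 0: 'c' vs 'd' => not anagrams

0


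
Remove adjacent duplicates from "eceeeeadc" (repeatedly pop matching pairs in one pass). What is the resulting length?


Input: eceeeeadc
Stack-based adjacent duplicate removal:
  Read 'e': push. Stack: e
  Read 'c': push. Stack: ec
  Read 'e': push. Stack: ece
  Read 'e': matches stack top 'e' => pop. Stack: ec
  Read 'e': push. Stack: ece
  Read 'e': matches stack top 'e' => pop. Stack: ec
  Read 'a': push. Stack: eca
  Read 'd': push. Stack: ecad
  Read 'c': push. Stack: ecadc
Final stack: "ecadc" (length 5)

5


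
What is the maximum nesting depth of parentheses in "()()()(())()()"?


Input: "()()()(())()()"
Tracking depth:
  Position 0 '(': depth becomes 1
  Position 1 ')': depth becomes 0
  Position 2 '(': depth becomes 1
  Position 3 ')': depth becomes 0
  Position 4 '(': depth becomes 1
  Position 5 ')': depth becomes 0
  Position 6 '(': depth becomes 1
  Position 7 '(': depth becomes 2
  Position 8 ')': depth becomes 1
  Position 9 ')': depth becomes 0
  Position 10 '(': depth becomes 1
  Position 11 ')': depth becomes 0
  Position 12 '(': depth becomes 1
  Position 13 ')': depth becomes 0
Maximum depth reached: 2

2


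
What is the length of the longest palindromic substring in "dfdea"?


Input: "dfdea"
Checking substrings for palindromes:
  [0:3] "dfd" (len 3) => palindrome
Longest palindromic substring: "dfd" with length 3

3


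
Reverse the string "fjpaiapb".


Input: fjpaiapb
Reading characters right to left:
  Position 7: 'b'
  Position 6: 'p'
  Position 5: 'a'
  Position 4: 'i'
  Position 3: 'a'
  Position 2: 'p'
  Position 1: 'j'
  Position 0: 'f'
Reversed: bpaiapjf

bpaiapjf


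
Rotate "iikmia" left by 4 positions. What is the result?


Input: "iikmia", rotate left by 4
First 4 characters: "iikm"
Remaining characters: "ia"
Concatenate remaining + first: "ia" + "iikm" = "iaiikm"

iaiikm


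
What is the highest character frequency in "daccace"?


Input: daccace
Character counts:
  'a': 2
  'c': 3
  'd': 1
  'e': 1
Maximum frequency: 3

3


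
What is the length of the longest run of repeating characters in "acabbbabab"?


Input: "acabbbabab"
Scanning for longest run:
  Position 1 ('c'): new char, reset run to 1
  Position 2 ('a'): new char, reset run to 1
  Position 3 ('b'): new char, reset run to 1
  Position 4 ('b'): continues run of 'b', length=2
  Position 5 ('b'): continues run of 'b', length=3
  Position 6 ('a'): new char, reset run to 1
  Position 7 ('b'): new char, reset run to 1
  Position 8 ('a'): new char, reset run to 1
  Position 9 ('b'): new char, reset run to 1
Longest run: 'b' with length 3

3


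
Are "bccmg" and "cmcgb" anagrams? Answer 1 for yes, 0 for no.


Strings: "bccmg", "cmcgb"
Sorted first:  bccgm
Sorted second: bccgm
Sorted forms match => anagrams

1


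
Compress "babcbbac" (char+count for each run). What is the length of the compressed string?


Input: babcbbac
Runs:
  'b' x 1 => "b1"
  'a' x 1 => "a1"
  'b' x 1 => "b1"
  'c' x 1 => "c1"
  'b' x 2 => "b2"
  'a' x 1 => "a1"
  'c' x 1 => "c1"
Compressed: "b1a1b1c1b2a1c1"
Compressed length: 14

14


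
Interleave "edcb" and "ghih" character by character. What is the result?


Interleaving "edcb" and "ghih":
  Position 0: 'e' from first, 'g' from second => "eg"
  Position 1: 'd' from first, 'h' from second => "dh"
  Position 2: 'c' from first, 'i' from second => "ci"
  Position 3: 'b' from first, 'h' from second => "bh"
Result: egdhcibh

egdhcibh


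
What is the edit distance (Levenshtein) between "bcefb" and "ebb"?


Computing edit distance: "bcefb" -> "ebb"
DP table:
           e    b    b
      0    1    2    3
  b   1    1    1    2
  c   2    2    2    2
  e   3    2    3    3
  f   4    3    3    4
  b   5    4    3    3
Edit distance = dp[5][3] = 3

3


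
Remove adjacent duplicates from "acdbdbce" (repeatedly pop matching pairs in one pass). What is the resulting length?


Input: acdbdbce
Stack-based adjacent duplicate removal:
  Read 'a': push. Stack: a
  Read 'c': push. Stack: ac
  Read 'd': push. Stack: acd
  Read 'b': push. Stack: acdb
  Read 'd': push. Stack: acdbd
  Read 'b': push. Stack: acdbdb
  Read 'c': push. Stack: acdbdbc
  Read 'e': push. Stack: acdbdbce
Final stack: "acdbdbce" (length 8)

8


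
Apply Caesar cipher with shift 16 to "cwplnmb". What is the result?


Caesar cipher: shift "cwplnmb" by 16
  'c' (pos 2) + 16 = pos 18 = 's'
  'w' (pos 22) + 16 = pos 12 = 'm'
  'p' (pos 15) + 16 = pos 5 = 'f'
  'l' (pos 11) + 16 = pos 1 = 'b'
  'n' (pos 13) + 16 = pos 3 = 'd'
  'm' (pos 12) + 16 = pos 2 = 'c'
  'b' (pos 1) + 16 = pos 17 = 'r'
Result: smfbdcr

smfbdcr


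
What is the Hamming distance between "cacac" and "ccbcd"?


Comparing "cacac" and "ccbcd" position by position:
  Position 0: 'c' vs 'c' => same
  Position 1: 'a' vs 'c' => differ
  Position 2: 'c' vs 'b' => differ
  Position 3: 'a' vs 'c' => differ
  Position 4: 'c' vs 'd' => differ
Total differences (Hamming distance): 4

4


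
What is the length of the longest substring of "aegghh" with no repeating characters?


Input: "aegghh"
Sliding window (track last position of each char):
  Position 0 ('a'): window [0,0] length 1 -- new best
  Position 1 ('e'): window [0,1] length 2 -- new best
  Position 2 ('g'): window [0,2] length 3 -- new best
  Position 3 ('g'): repeat (last at 2), move window start to 3
  Position 3 ('g'): window [3,3] length 1
  Position 4 ('h'): window [3,4] length 2
  Position 5 ('h'): repeat (last at 4), move window start to 5
  Position 5 ('h'): window [5,5] length 1
Longest substring with no repeats: "aeg" with length 3

3


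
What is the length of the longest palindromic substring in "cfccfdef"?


Input: "cfccfdef"
Checking substrings for palindromes:
  [1:5] "fccf" (len 4) => palindrome
  [0:3] "cfc" (len 3) => palindrome
  [2:4] "cc" (len 2) => palindrome
Longest palindromic substring: "fccf" with length 4

4


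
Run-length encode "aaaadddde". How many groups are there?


Input: aaaadddde
Scanning for consecutive runs:
  Group 1: 'a' x 4 (positions 0-3)
  Group 2: 'd' x 4 (positions 4-7)
  Group 3: 'e' x 1 (positions 8-8)
Total groups: 3

3


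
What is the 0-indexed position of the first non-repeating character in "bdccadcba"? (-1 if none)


Input: bdccadcba
Character frequencies:
  'a': 2
  'b': 2
  'c': 3
  'd': 2
Scanning left to right for freq == 1:
  Position 0 ('b'): freq=2, skip
  Position 1 ('d'): freq=2, skip
  Position 2 ('c'): freq=3, skip
  Position 3 ('c'): freq=3, skip
  Position 4 ('a'): freq=2, skip
  Position 5 ('d'): freq=2, skip
  Position 6 ('c'): freq=3, skip
  Position 7 ('b'): freq=2, skip
  Position 8 ('a'): freq=2, skip
  No unique character found => answer = -1

-1


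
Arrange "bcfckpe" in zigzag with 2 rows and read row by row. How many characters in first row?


Zigzag "bcfckpe" into 2 rows:
Placing characters:
  'b' => row 0
  'c' => row 1
  'f' => row 0
  'c' => row 1
  'k' => row 0
  'p' => row 1
  'e' => row 0
Rows:
  Row 0: "bfke"
  Row 1: "ccp"
First row length: 4

4


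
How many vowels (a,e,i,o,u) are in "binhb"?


Input: binhb
Checking each character:
  'b' at position 0: consonant
  'i' at position 1: vowel (running total: 1)
  'n' at position 2: consonant
  'h' at position 3: consonant
  'b' at position 4: consonant
Total vowels: 1

1


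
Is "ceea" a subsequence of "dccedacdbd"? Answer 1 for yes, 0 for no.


Check if "ceea" is a subsequence of "dccedacdbd"
Greedy scan:
  Position 0 ('d'): no match needed
  Position 1 ('c'): matches sub[0] = 'c'
  Position 2 ('c'): no match needed
  Position 3 ('e'): matches sub[1] = 'e'
  Position 4 ('d'): no match needed
  Position 5 ('a'): no match needed
  Position 6 ('c'): no match needed
  Position 7 ('d'): no match needed
  Position 8 ('b'): no match needed
  Position 9 ('d'): no match needed
Only matched 2/4 characters => not a subsequence

0


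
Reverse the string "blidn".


Input: blidn
Reading characters right to left:
  Position 4: 'n'
  Position 3: 'd'
  Position 2: 'i'
  Position 1: 'l'
  Position 0: 'b'
Reversed: ndilb

ndilb


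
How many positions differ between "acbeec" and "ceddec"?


Comparing "acbeec" and "ceddec" position by position:
  Position 0: 'a' vs 'c' => DIFFER
  Position 1: 'c' vs 'e' => DIFFER
  Position 2: 'b' vs 'd' => DIFFER
  Position 3: 'e' vs 'd' => DIFFER
  Position 4: 'e' vs 'e' => same
  Position 5: 'c' vs 'c' => same
Positions that differ: 4

4


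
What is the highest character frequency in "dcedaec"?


Input: dcedaec
Character counts:
  'a': 1
  'c': 2
  'd': 2
  'e': 2
Maximum frequency: 2

2


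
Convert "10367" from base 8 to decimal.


Input: "10367" in base 8
Positional expansion:
  Digit '1' (value 1) x 8^4 = 4096
  Digit '0' (value 0) x 8^3 = 0
  Digit '3' (value 3) x 8^2 = 192
  Digit '6' (value 6) x 8^1 = 48
  Digit '7' (value 7) x 8^0 = 7
Sum = 4343

4343


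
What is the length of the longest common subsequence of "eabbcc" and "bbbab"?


LCS of "eabbcc" and "bbbab"
DP table:
           b    b    b    a    b
      0    0    0    0    0    0
  e   0    0    0    0    0    0
  a   0    0    0    0    1    1
  b   0    1    1    1    1    2
  b   0    1    2    2    2    2
  c   0    1    2    2    2    2
  c   0    1    2    2    2    2
LCS length = dp[6][5] = 2

2


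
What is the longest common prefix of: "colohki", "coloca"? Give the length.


Words: colohki, coloca
  Position 0: all 'c' => match
  Position 1: all 'o' => match
  Position 2: all 'l' => match
  Position 3: all 'o' => match
  Position 4: ('h', 'c') => mismatch, stop
LCP = "colo" (length 4)

4


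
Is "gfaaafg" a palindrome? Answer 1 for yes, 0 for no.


Input: gfaaafg
Reversed: gfaaafg
  Compare pos 0 ('g') with pos 6 ('g'): match
  Compare pos 1 ('f') with pos 5 ('f'): match
  Compare pos 2 ('a') with pos 4 ('a'): match
Result: palindrome

1


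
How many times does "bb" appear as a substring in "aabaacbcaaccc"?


Searching for "bb" in "aabaacbcaaccc"
Scanning each position:
  Position 0: "aa" => no
  Position 1: "ab" => no
  Position 2: "ba" => no
  Position 3: "aa" => no
  Position 4: "ac" => no
  Position 5: "cb" => no
  Position 6: "bc" => no
  Position 7: "ca" => no
  Position 8: "aa" => no
  Position 9: "ac" => no
  Position 10: "cc" => no
  Position 11: "cc" => no
Total occurrences: 0

0


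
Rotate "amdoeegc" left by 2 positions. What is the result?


Input: "amdoeegc", rotate left by 2
First 2 characters: "am"
Remaining characters: "doeegc"
Concatenate remaining + first: "doeegc" + "am" = "doeegcam"

doeegcam


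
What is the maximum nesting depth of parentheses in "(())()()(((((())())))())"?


Input: "(())()()(((((())())))())"
Tracking depth:
  Position 0 '(': depth becomes 1
  Position 1 '(': depth becomes 2
  Position 2 ')': depth becomes 1
  Position 3 ')': depth becomes 0
  Position 4 '(': depth becomes 1
  Position 5 ')': depth becomes 0
  Position 6 '(': depth becomes 1
  Position 7 ')': depth becomes 0
  Position 8 '(': depth becomes 1
  Position 9 '(': depth becomes 2
  Position 10 '(': depth becomes 3
  Position 11 '(': depth becomes 4
  Position 12 '(': depth becomes 5
  Position 13 '(': depth becomes 6
  Position 14 ')': depth becomes 5
  Position 15 ')': depth becomes 4
  Position 16 '(': depth becomes 5
  Position 17 ')': depth becomes 4
  Position 18 ')': depth becomes 3
  Position 19 ')': depth becomes 2
  Position 20 ')': depth becomes 1
  Position 21 '(': depth becomes 2
  Position 22 ')': depth becomes 1
  Position 23 ')': depth becomes 0
Maximum depth reached: 6

6


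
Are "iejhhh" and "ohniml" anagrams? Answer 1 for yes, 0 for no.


Strings: "iejhhh", "ohniml"
Sorted first:  ehhhij
Sorted second: hilmno
Differ at position 0: 'e' vs 'h' => not anagrams

0


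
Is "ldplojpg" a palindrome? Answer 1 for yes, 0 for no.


Input: ldplojpg
Reversed: gpjolpdl
  Compare pos 0 ('l') with pos 7 ('g'): MISMATCH
  Compare pos 1 ('d') with pos 6 ('p'): MISMATCH
  Compare pos 2 ('p') with pos 5 ('j'): MISMATCH
  Compare pos 3 ('l') with pos 4 ('o'): MISMATCH
Result: not a palindrome

0


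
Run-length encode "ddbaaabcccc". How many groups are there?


Input: ddbaaabcccc
Scanning for consecutive runs:
  Group 1: 'd' x 2 (positions 0-1)
  Group 2: 'b' x 1 (positions 2-2)
  Group 3: 'a' x 3 (positions 3-5)
  Group 4: 'b' x 1 (positions 6-6)
  Group 5: 'c' x 4 (positions 7-10)
Total groups: 5

5


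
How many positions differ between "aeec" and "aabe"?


Comparing "aeec" and "aabe" position by position:
  Position 0: 'a' vs 'a' => same
  Position 1: 'e' vs 'a' => DIFFER
  Position 2: 'e' vs 'b' => DIFFER
  Position 3: 'c' vs 'e' => DIFFER
Positions that differ: 3

3


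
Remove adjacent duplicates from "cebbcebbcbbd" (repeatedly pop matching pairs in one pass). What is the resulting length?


Input: cebbcebbcbbd
Stack-based adjacent duplicate removal:
  Read 'c': push. Stack: c
  Read 'e': push. Stack: ce
  Read 'b': push. Stack: ceb
  Read 'b': matches stack top 'b' => pop. Stack: ce
  Read 'c': push. Stack: cec
  Read 'e': push. Stack: cece
  Read 'b': push. Stack: ceceb
  Read 'b': matches stack top 'b' => pop. Stack: cece
  Read 'c': push. Stack: cecec
  Read 'b': push. Stack: cececb
  Read 'b': matches stack top 'b' => pop. Stack: cecec
  Read 'd': push. Stack: cececd
Final stack: "cececd" (length 6)

6


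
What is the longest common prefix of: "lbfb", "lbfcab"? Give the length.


Words: lbfb, lbfcab
  Position 0: all 'l' => match
  Position 1: all 'b' => match
  Position 2: all 'f' => match
  Position 3: ('b', 'c') => mismatch, stop
LCP = "lbf" (length 3)

3


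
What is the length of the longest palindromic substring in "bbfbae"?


Input: "bbfbae"
Checking substrings for palindromes:
  [1:4] "bfb" (len 3) => palindrome
  [0:2] "bb" (len 2) => palindrome
Longest palindromic substring: "bfb" with length 3

3


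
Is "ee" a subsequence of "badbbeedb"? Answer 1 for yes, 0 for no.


Check if "ee" is a subsequence of "badbbeedb"
Greedy scan:
  Position 0 ('b'): no match needed
  Position 1 ('a'): no match needed
  Position 2 ('d'): no match needed
  Position 3 ('b'): no match needed
  Position 4 ('b'): no match needed
  Position 5 ('e'): matches sub[0] = 'e'
  Position 6 ('e'): matches sub[1] = 'e'
  Position 7 ('d'): no match needed
  Position 8 ('b'): no match needed
All 2 characters matched => is a subsequence

1


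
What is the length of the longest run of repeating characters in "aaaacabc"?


Input: "aaaacabc"
Scanning for longest run:
  Position 1 ('a'): continues run of 'a', length=2
  Position 2 ('a'): continues run of 'a', length=3
  Position 3 ('a'): continues run of 'a', length=4
  Position 4 ('c'): new char, reset run to 1
  Position 5 ('a'): new char, reset run to 1
  Position 6 ('b'): new char, reset run to 1
  Position 7 ('c'): new char, reset run to 1
Longest run: 'a' with length 4

4


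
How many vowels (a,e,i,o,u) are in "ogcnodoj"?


Input: ogcnodoj
Checking each character:
  'o' at position 0: vowel (running total: 1)
  'g' at position 1: consonant
  'c' at position 2: consonant
  'n' at position 3: consonant
  'o' at position 4: vowel (running total: 2)
  'd' at position 5: consonant
  'o' at position 6: vowel (running total: 3)
  'j' at position 7: consonant
Total vowels: 3

3


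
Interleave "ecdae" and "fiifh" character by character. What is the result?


Interleaving "ecdae" and "fiifh":
  Position 0: 'e' from first, 'f' from second => "ef"
  Position 1: 'c' from first, 'i' from second => "ci"
  Position 2: 'd' from first, 'i' from second => "di"
  Position 3: 'a' from first, 'f' from second => "af"
  Position 4: 'e' from first, 'h' from second => "eh"
Result: efcidiafeh

efcidiafeh


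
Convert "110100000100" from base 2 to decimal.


Input: "110100000100" in base 2
Positional expansion:
  Digit '1' (value 1) x 2^11 = 2048
  Digit '1' (value 1) x 2^10 = 1024
  Digit '0' (value 0) x 2^9 = 0
  Digit '1' (value 1) x 2^8 = 256
  Digit '0' (value 0) x 2^7 = 0
  Digit '0' (value 0) x 2^6 = 0
  Digit '0' (value 0) x 2^5 = 0
  Digit '0' (value 0) x 2^4 = 0
  Digit '0' (value 0) x 2^3 = 0
  Digit '1' (value 1) x 2^2 = 4
  Digit '0' (value 0) x 2^1 = 0
  Digit '0' (value 0) x 2^0 = 0
Sum = 3332

3332


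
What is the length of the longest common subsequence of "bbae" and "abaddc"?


LCS of "bbae" and "abaddc"
DP table:
           a    b    a    d    d    c
      0    0    0    0    0    0    0
  b   0    0    1    1    1    1    1
  b   0    0    1    1    1    1    1
  a   0    1    1    2    2    2    2
  e   0    1    1    2    2    2    2
LCS length = dp[4][6] = 2

2


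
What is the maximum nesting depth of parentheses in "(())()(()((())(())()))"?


Input: "(())()(()((())(())()))"
Tracking depth:
  Position 0 '(': depth becomes 1
  Position 1 '(': depth becomes 2
  Position 2 ')': depth becomes 1
  Position 3 ')': depth becomes 0
  Position 4 '(': depth becomes 1
  Position 5 ')': depth becomes 0
  Position 6 '(': depth becomes 1
  Position 7 '(': depth becomes 2
  Position 8 ')': depth becomes 1
  Position 9 '(': depth becomes 2
  Position 10 '(': depth becomes 3
  Position 11 '(': depth becomes 4
  Position 12 ')': depth becomes 3
  Position 13 ')': depth becomes 2
  Position 14 '(': depth becomes 3
  Position 15 '(': depth becomes 4
  Position 16 ')': depth becomes 3
  Position 17 ')': depth becomes 2
  Position 18 '(': depth becomes 3
  Position 19 ')': depth becomes 2
  Position 20 ')': depth becomes 1
  Position 21 ')': depth becomes 0
Maximum depth reached: 4

4


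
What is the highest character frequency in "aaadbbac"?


Input: aaadbbac
Character counts:
  'a': 4
  'b': 2
  'c': 1
  'd': 1
Maximum frequency: 4

4


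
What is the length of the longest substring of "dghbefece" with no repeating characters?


Input: "dghbefece"
Sliding window (track last position of each char):
  Position 0 ('d'): window [0,0] length 1 -- new best
  Position 1 ('g'): window [0,1] length 2 -- new best
  Position 2 ('h'): window [0,2] length 3 -- new best
  Position 3 ('b'): window [0,3] length 4 -- new best
  Position 4 ('e'): window [0,4] length 5 -- new best
  Position 5 ('f'): window [0,5] length 6 -- new best
  Position 6 ('e'): repeat (last at 4), move window start to 5
  Position 6 ('e'): window [5,6] length 2
  Position 7 ('c'): window [5,7] length 3
  Position 8 ('e'): repeat (last at 6), move window start to 7
  Position 8 ('e'): window [7,8] length 2
Longest substring with no repeats: "dghbef" with length 6

6


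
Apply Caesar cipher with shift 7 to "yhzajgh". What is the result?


Caesar cipher: shift "yhzajgh" by 7
  'y' (pos 24) + 7 = pos 5 = 'f'
  'h' (pos 7) + 7 = pos 14 = 'o'
  'z' (pos 25) + 7 = pos 6 = 'g'
  'a' (pos 0) + 7 = pos 7 = 'h'
  'j' (pos 9) + 7 = pos 16 = 'q'
  'g' (pos 6) + 7 = pos 13 = 'n'
  'h' (pos 7) + 7 = pos 14 = 'o'
Result: foghqno

foghqno


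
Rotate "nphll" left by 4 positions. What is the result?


Input: "nphll", rotate left by 4
First 4 characters: "nphl"
Remaining characters: "l"
Concatenate remaining + first: "l" + "nphl" = "lnphl"

lnphl


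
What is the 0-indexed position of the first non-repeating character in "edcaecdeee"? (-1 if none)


Input: edcaecdeee
Character frequencies:
  'a': 1
  'c': 2
  'd': 2
  'e': 5
Scanning left to right for freq == 1:
  Position 0 ('e'): freq=5, skip
  Position 1 ('d'): freq=2, skip
  Position 2 ('c'): freq=2, skip
  Position 3 ('a'): unique! => answer = 3

3


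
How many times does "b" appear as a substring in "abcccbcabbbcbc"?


Searching for "b" in "abcccbcabbbcbc"
Scanning each position:
  Position 0: "a" => no
  Position 1: "b" => MATCH
  Position 2: "c" => no
  Position 3: "c" => no
  Position 4: "c" => no
  Position 5: "b" => MATCH
  Position 6: "c" => no
  Position 7: "a" => no
  Position 8: "b" => MATCH
  Position 9: "b" => MATCH
  Position 10: "b" => MATCH
  Position 11: "c" => no
  Position 12: "b" => MATCH
  Position 13: "c" => no
Total occurrences: 6

6


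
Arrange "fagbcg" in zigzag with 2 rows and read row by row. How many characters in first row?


Zigzag "fagbcg" into 2 rows:
Placing characters:
  'f' => row 0
  'a' => row 1
  'g' => row 0
  'b' => row 1
  'c' => row 0
  'g' => row 1
Rows:
  Row 0: "fgc"
  Row 1: "abg"
First row length: 3

3


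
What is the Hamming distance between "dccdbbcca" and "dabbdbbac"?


Comparing "dccdbbcca" and "dabbdbbac" position by position:
  Position 0: 'd' vs 'd' => same
  Position 1: 'c' vs 'a' => differ
  Position 2: 'c' vs 'b' => differ
  Position 3: 'd' vs 'b' => differ
  Position 4: 'b' vs 'd' => differ
  Position 5: 'b' vs 'b' => same
  Position 6: 'c' vs 'b' => differ
  Position 7: 'c' vs 'a' => differ
  Position 8: 'a' vs 'c' => differ
Total differences (Hamming distance): 7

7


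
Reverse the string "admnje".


Input: admnje
Reading characters right to left:
  Position 5: 'e'
  Position 4: 'j'
  Position 3: 'n'
  Position 2: 'm'
  Position 1: 'd'
  Position 0: 'a'
Reversed: ejnmda

ejnmda


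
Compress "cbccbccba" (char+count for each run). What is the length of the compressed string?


Input: cbccbccba
Runs:
  'c' x 1 => "c1"
  'b' x 1 => "b1"
  'c' x 2 => "c2"
  'b' x 1 => "b1"
  'c' x 2 => "c2"
  'b' x 1 => "b1"
  'a' x 1 => "a1"
Compressed: "c1b1c2b1c2b1a1"
Compressed length: 14

14


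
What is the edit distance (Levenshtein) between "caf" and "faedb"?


Computing edit distance: "caf" -> "faedb"
DP table:
           f    a    e    d    b
      0    1    2    3    4    5
  c   1    1    2    3    4    5
  a   2    2    1    2    3    4
  f   3    2    2    2    3    4
Edit distance = dp[3][5] = 4

4


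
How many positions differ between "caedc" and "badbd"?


Comparing "caedc" and "badbd" position by position:
  Position 0: 'c' vs 'b' => DIFFER
  Position 1: 'a' vs 'a' => same
  Position 2: 'e' vs 'd' => DIFFER
  Position 3: 'd' vs 'b' => DIFFER
  Position 4: 'c' vs 'd' => DIFFER
Positions that differ: 4

4


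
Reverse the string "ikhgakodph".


Input: ikhgakodph
Reading characters right to left:
  Position 9: 'h'
  Position 8: 'p'
  Position 7: 'd'
  Position 6: 'o'
  Position 5: 'k'
  Position 4: 'a'
  Position 3: 'g'
  Position 2: 'h'
  Position 1: 'k'
  Position 0: 'i'
Reversed: hpdokaghki

hpdokaghki


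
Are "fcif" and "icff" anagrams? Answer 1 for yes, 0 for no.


Strings: "fcif", "icff"
Sorted first:  cffi
Sorted second: cffi
Sorted forms match => anagrams

1


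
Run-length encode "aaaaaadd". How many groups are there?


Input: aaaaaadd
Scanning for consecutive runs:
  Group 1: 'a' x 6 (positions 0-5)
  Group 2: 'd' x 2 (positions 6-7)
Total groups: 2

2


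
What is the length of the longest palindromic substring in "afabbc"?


Input: "afabbc"
Checking substrings for palindromes:
  [0:3] "afa" (len 3) => palindrome
  [3:5] "bb" (len 2) => palindrome
Longest palindromic substring: "afa" with length 3

3


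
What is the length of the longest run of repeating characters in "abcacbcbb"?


Input: "abcacbcbb"
Scanning for longest run:
  Position 1 ('b'): new char, reset run to 1
  Position 2 ('c'): new char, reset run to 1
  Position 3 ('a'): new char, reset run to 1
  Position 4 ('c'): new char, reset run to 1
  Position 5 ('b'): new char, reset run to 1
  Position 6 ('c'): new char, reset run to 1
  Position 7 ('b'): new char, reset run to 1
  Position 8 ('b'): continues run of 'b', length=2
Longest run: 'b' with length 2

2


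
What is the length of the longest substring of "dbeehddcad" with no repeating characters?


Input: "dbeehddcad"
Sliding window (track last position of each char):
  Position 0 ('d'): window [0,0] length 1 -- new best
  Position 1 ('b'): window [0,1] length 2 -- new best
  Position 2 ('e'): window [0,2] length 3 -- new best
  Position 3 ('e'): repeat (last at 2), move window start to 3
  Position 3 ('e'): window [3,3] length 1
  Position 4 ('h'): window [3,4] length 2
  Position 5 ('d'): window [3,5] length 3
  Position 6 ('d'): repeat (last at 5), move window start to 6
  Position 6 ('d'): window [6,6] length 1
  Position 7 ('c'): window [6,7] length 2
  Position 8 ('a'): window [6,8] length 3
  Position 9 ('d'): repeat (last at 6), move window start to 7
  Position 9 ('d'): window [7,9] length 3
Longest substring with no repeats: "dbe" with length 3

3


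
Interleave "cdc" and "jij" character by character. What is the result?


Interleaving "cdc" and "jij":
  Position 0: 'c' from first, 'j' from second => "cj"
  Position 1: 'd' from first, 'i' from second => "di"
  Position 2: 'c' from first, 'j' from second => "cj"
Result: cjdicj

cjdicj


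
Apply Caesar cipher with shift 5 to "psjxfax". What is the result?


Caesar cipher: shift "psjxfax" by 5
  'p' (pos 15) + 5 = pos 20 = 'u'
  's' (pos 18) + 5 = pos 23 = 'x'
  'j' (pos 9) + 5 = pos 14 = 'o'
  'x' (pos 23) + 5 = pos 2 = 'c'
  'f' (pos 5) + 5 = pos 10 = 'k'
  'a' (pos 0) + 5 = pos 5 = 'f'
  'x' (pos 23) + 5 = pos 2 = 'c'
Result: uxockfc

uxockfc


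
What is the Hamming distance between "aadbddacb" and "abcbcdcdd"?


Comparing "aadbddacb" and "abcbcdcdd" position by position:
  Position 0: 'a' vs 'a' => same
  Position 1: 'a' vs 'b' => differ
  Position 2: 'd' vs 'c' => differ
  Position 3: 'b' vs 'b' => same
  Position 4: 'd' vs 'c' => differ
  Position 5: 'd' vs 'd' => same
  Position 6: 'a' vs 'c' => differ
  Position 7: 'c' vs 'd' => differ
  Position 8: 'b' vs 'd' => differ
Total differences (Hamming distance): 6

6


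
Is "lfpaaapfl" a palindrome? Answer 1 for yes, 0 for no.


Input: lfpaaapfl
Reversed: lfpaaapfl
  Compare pos 0 ('l') with pos 8 ('l'): match
  Compare pos 1 ('f') with pos 7 ('f'): match
  Compare pos 2 ('p') with pos 6 ('p'): match
  Compare pos 3 ('a') with pos 5 ('a'): match
Result: palindrome

1


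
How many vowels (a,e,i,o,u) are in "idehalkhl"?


Input: idehalkhl
Checking each character:
  'i' at position 0: vowel (running total: 1)
  'd' at position 1: consonant
  'e' at position 2: vowel (running total: 2)
  'h' at position 3: consonant
  'a' at position 4: vowel (running total: 3)
  'l' at position 5: consonant
  'k' at position 6: consonant
  'h' at position 7: consonant
  'l' at position 8: consonant
Total vowels: 3

3


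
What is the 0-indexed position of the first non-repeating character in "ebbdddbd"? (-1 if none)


Input: ebbdddbd
Character frequencies:
  'b': 3
  'd': 4
  'e': 1
Scanning left to right for freq == 1:
  Position 0 ('e'): unique! => answer = 0

0


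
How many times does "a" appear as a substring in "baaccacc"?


Searching for "a" in "baaccacc"
Scanning each position:
  Position 0: "b" => no
  Position 1: "a" => MATCH
  Position 2: "a" => MATCH
  Position 3: "c" => no
  Position 4: "c" => no
  Position 5: "a" => MATCH
  Position 6: "c" => no
  Position 7: "c" => no
Total occurrences: 3

3


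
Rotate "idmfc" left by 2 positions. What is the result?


Input: "idmfc", rotate left by 2
First 2 characters: "id"
Remaining characters: "mfc"
Concatenate remaining + first: "mfc" + "id" = "mfcid"

mfcid


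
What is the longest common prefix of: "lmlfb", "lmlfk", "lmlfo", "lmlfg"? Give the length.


Words: lmlfb, lmlfk, lmlfo, lmlfg
  Position 0: all 'l' => match
  Position 1: all 'm' => match
  Position 2: all 'l' => match
  Position 3: all 'f' => match
  Position 4: ('b', 'k', 'o', 'g') => mismatch, stop
LCP = "lmlf" (length 4)

4


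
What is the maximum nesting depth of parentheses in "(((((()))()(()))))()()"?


Input: "(((((()))()(()))))()()"
Tracking depth:
  Position 0 '(': depth becomes 1
  Position 1 '(': depth becomes 2
  Position 2 '(': depth becomes 3
  Position 3 '(': depth becomes 4
  Position 4 '(': depth becomes 5
  Position 5 '(': depth becomes 6
  Position 6 ')': depth becomes 5
  Position 7 ')': depth becomes 4
  Position 8 ')': depth becomes 3
  Position 9 '(': depth becomes 4
  Position 10 ')': depth becomes 3
  Position 11 '(': depth becomes 4
  Position 12 '(': depth becomes 5
  Position 13 ')': depth becomes 4
  Position 14 ')': depth becomes 3
  Position 15 ')': depth becomes 2
  Position 16 ')': depth becomes 1
  Position 17 ')': depth becomes 0
  Position 18 '(': depth becomes 1
  Position 19 ')': depth becomes 0
  Position 20 '(': depth becomes 1
  Position 21 ')': depth becomes 0
Maximum depth reached: 6

6


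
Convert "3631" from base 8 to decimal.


Input: "3631" in base 8
Positional expansion:
  Digit '3' (value 3) x 8^3 = 1536
  Digit '6' (value 6) x 8^2 = 384
  Digit '3' (value 3) x 8^1 = 24
  Digit '1' (value 1) x 8^0 = 1
Sum = 1945

1945


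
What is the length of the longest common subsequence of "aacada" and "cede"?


LCS of "aacada" and "cede"
DP table:
           c    e    d    e
      0    0    0    0    0
  a   0    0    0    0    0
  a   0    0    0    0    0
  c   0    1    1    1    1
  a   0    1    1    1    1
  d   0    1    1    2    2
  a   0    1    1    2    2
LCS length = dp[6][4] = 2

2


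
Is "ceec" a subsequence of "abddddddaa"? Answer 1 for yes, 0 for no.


Check if "ceec" is a subsequence of "abddddddaa"
Greedy scan:
  Position 0 ('a'): no match needed
  Position 1 ('b'): no match needed
  Position 2 ('d'): no match needed
  Position 3 ('d'): no match needed
  Position 4 ('d'): no match needed
  Position 5 ('d'): no match needed
  Position 6 ('d'): no match needed
  Position 7 ('d'): no match needed
  Position 8 ('a'): no match needed
  Position 9 ('a'): no match needed
Only matched 0/4 characters => not a subsequence

0


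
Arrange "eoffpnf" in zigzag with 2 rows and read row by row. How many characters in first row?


Zigzag "eoffpnf" into 2 rows:
Placing characters:
  'e' => row 0
  'o' => row 1
  'f' => row 0
  'f' => row 1
  'p' => row 0
  'n' => row 1
  'f' => row 0
Rows:
  Row 0: "efpf"
  Row 1: "ofn"
First row length: 4

4


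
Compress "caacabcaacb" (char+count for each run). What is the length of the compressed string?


Input: caacabcaacb
Runs:
  'c' x 1 => "c1"
  'a' x 2 => "a2"
  'c' x 1 => "c1"
  'a' x 1 => "a1"
  'b' x 1 => "b1"
  'c' x 1 => "c1"
  'a' x 2 => "a2"
  'c' x 1 => "c1"
  'b' x 1 => "b1"
Compressed: "c1a2c1a1b1c1a2c1b1"
Compressed length: 18

18


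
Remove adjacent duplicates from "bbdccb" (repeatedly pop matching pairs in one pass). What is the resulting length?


Input: bbdccb
Stack-based adjacent duplicate removal:
  Read 'b': push. Stack: b
  Read 'b': matches stack top 'b' => pop. Stack: (empty)
  Read 'd': push. Stack: d
  Read 'c': push. Stack: dc
  Read 'c': matches stack top 'c' => pop. Stack: d
  Read 'b': push. Stack: db
Final stack: "db" (length 2)

2


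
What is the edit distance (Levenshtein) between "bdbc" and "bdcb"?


Computing edit distance: "bdbc" -> "bdcb"
DP table:
           b    d    c    b
      0    1    2    3    4
  b   1    0    1    2    3
  d   2    1    0    1    2
  b   3    2    1    1    1
  c   4    3    2    1    2
Edit distance = dp[4][4] = 2

2


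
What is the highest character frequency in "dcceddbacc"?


Input: dcceddbacc
Character counts:
  'a': 1
  'b': 1
  'c': 4
  'd': 3
  'e': 1
Maximum frequency: 4

4


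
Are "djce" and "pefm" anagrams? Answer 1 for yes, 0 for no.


Strings: "djce", "pefm"
Sorted first:  cdej
Sorted second: efmp
Differ at position 0: 'c' vs 'e' => not anagrams

0


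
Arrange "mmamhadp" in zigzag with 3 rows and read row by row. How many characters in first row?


Zigzag "mmamhadp" into 3 rows:
Placing characters:
  'm' => row 0
  'm' => row 1
  'a' => row 2
  'm' => row 1
  'h' => row 0
  'a' => row 1
  'd' => row 2
  'p' => row 1
Rows:
  Row 0: "mh"
  Row 1: "mmap"
  Row 2: "ad"
First row length: 2

2


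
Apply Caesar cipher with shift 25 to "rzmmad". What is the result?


Caesar cipher: shift "rzmmad" by 25
  'r' (pos 17) + 25 = pos 16 = 'q'
  'z' (pos 25) + 25 = pos 24 = 'y'
  'm' (pos 12) + 25 = pos 11 = 'l'
  'm' (pos 12) + 25 = pos 11 = 'l'
  'a' (pos 0) + 25 = pos 25 = 'z'
  'd' (pos 3) + 25 = pos 2 = 'c'
Result: qyllzc

qyllzc


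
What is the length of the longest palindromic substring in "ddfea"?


Input: "ddfea"
Checking substrings for palindromes:
  [0:2] "dd" (len 2) => palindrome
Longest palindromic substring: "dd" with length 2

2


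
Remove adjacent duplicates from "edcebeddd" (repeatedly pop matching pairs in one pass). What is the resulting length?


Input: edcebeddd
Stack-based adjacent duplicate removal:
  Read 'e': push. Stack: e
  Read 'd': push. Stack: ed
  Read 'c': push. Stack: edc
  Read 'e': push. Stack: edce
  Read 'b': push. Stack: edceb
  Read 'e': push. Stack: edcebe
  Read 'd': push. Stack: edcebed
  Read 'd': matches stack top 'd' => pop. Stack: edcebe
  Read 'd': push. Stack: edcebed
Final stack: "edcebed" (length 7)

7


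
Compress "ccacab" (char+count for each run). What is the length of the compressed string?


Input: ccacab
Runs:
  'c' x 2 => "c2"
  'a' x 1 => "a1"
  'c' x 1 => "c1"
  'a' x 1 => "a1"
  'b' x 1 => "b1"
Compressed: "c2a1c1a1b1"
Compressed length: 10

10


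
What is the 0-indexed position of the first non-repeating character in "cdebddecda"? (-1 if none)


Input: cdebddecda
Character frequencies:
  'a': 1
  'b': 1
  'c': 2
  'd': 4
  'e': 2
Scanning left to right for freq == 1:
  Position 0 ('c'): freq=2, skip
  Position 1 ('d'): freq=4, skip
  Position 2 ('e'): freq=2, skip
  Position 3 ('b'): unique! => answer = 3

3
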